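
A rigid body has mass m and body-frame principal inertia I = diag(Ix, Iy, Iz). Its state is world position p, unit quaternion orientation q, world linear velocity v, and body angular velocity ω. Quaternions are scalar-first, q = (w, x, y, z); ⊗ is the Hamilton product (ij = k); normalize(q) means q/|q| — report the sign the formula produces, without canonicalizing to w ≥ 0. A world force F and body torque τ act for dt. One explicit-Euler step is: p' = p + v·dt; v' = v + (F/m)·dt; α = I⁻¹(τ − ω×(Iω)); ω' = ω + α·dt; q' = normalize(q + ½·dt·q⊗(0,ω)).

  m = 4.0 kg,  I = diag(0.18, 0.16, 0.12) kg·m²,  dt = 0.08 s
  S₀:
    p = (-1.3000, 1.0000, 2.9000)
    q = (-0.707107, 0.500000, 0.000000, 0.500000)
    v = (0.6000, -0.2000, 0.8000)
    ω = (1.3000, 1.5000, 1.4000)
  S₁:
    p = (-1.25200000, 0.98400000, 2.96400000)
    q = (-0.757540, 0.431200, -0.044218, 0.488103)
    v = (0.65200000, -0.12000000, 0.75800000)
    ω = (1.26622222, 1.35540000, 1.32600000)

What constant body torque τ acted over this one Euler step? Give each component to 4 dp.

τ = (-0.1600, -0.1800, -0.1500)

rate change Δω = (-0.03377778, -0.14460000, -0.07400000)
τ = I·(Δω/dt) + ω₀×(Iω₀) = (-0.1600, -0.1800, -0.1500)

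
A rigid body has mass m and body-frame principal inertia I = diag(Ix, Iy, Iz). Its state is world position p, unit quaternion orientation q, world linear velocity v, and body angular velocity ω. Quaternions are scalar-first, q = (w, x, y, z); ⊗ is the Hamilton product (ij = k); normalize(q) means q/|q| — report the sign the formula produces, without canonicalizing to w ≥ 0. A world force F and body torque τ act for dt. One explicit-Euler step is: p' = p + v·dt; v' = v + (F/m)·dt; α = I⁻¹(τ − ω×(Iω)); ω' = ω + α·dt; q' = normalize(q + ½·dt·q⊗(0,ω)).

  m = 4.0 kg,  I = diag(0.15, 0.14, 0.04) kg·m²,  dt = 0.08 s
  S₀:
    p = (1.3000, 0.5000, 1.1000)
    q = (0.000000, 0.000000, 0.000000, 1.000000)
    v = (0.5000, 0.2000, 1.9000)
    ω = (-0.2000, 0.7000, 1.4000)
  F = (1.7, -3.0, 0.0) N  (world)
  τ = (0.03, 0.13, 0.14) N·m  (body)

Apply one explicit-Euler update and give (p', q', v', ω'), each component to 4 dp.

a = (0.4250, -0.7500, 0.0000)
p' = p + v·dt = (1.3400, 0.5160, 1.2520)
v + (F/m)dt = (0.5340, 0.1400, 1.9000)
α = I⁻¹(τ − ω×Iω) = (0.8533, 1.1486, 3.4650)
new body rate ω' = (-0.1317, 0.7919, 1.6772)
Hamilton product q⊗(0,ω) = (-1.4000000, -0.7000000, -0.2000000, 0.0000000)
q' = normalize(q + ½dt·q⊗(0,ω)) = (-0.0559, -0.0279, -0.0080, 0.9980)

p' = (1.3400, 0.5160, 1.2520)
q' = (-0.0559, -0.0279, -0.0080, 0.9980)
v' = (0.5340, 0.1400, 1.9000)
ω' = (-0.1317, 0.7919, 1.6772)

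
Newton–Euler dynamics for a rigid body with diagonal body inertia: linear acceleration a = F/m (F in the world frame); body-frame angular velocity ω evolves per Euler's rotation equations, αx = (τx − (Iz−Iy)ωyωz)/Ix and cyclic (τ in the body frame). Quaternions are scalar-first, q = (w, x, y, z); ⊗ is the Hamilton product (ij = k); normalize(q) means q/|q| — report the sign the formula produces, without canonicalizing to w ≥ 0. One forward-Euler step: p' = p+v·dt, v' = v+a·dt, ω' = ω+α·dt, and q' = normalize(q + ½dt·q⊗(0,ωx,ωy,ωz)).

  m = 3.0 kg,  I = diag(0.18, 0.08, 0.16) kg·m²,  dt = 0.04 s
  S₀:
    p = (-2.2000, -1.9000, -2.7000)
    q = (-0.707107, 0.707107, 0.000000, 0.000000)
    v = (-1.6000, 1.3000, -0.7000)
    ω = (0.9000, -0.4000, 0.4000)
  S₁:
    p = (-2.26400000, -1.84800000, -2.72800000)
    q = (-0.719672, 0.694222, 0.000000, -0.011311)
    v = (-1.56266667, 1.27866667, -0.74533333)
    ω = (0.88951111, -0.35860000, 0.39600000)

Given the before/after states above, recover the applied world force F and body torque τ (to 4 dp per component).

rate change Δω = (-0.01048889, 0.04140000, -0.00400000)
precession coupling = (-0.0128, 0.0072, 0.0360)
I·α + gyro = (-0.0600, 0.0900, 0.0200)
v₁ − v₀ = (0.03733333, -0.02133333, -0.04533333)
applied force F = (2.8000, -1.6000, -3.4000)

F = (2.8000, -1.6000, -3.4000)
τ = (-0.0600, 0.0900, 0.0200)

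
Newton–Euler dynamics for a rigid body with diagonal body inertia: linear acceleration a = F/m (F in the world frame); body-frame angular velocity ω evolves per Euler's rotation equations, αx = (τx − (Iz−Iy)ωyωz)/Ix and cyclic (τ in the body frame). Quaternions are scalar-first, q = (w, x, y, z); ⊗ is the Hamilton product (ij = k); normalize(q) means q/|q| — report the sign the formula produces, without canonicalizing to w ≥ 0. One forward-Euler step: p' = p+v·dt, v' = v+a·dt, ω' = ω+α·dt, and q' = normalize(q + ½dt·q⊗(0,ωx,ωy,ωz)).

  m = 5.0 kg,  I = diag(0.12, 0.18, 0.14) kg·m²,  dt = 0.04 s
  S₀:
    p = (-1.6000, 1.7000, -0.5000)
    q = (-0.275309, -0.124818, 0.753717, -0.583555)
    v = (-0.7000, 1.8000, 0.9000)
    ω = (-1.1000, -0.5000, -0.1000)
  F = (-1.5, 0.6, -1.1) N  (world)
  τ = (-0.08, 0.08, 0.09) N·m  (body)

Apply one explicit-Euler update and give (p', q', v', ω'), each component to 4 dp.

new position p' = (-1.6280, 1.7720, -0.4640)
new velocity v' = (-0.7120, 1.8048, 0.8912)
angular accel α = (-0.6500, 0.4567, 0.4071)
ω' = ω + α·dt = (-1.1260, -0.4817, -0.0837)
Hamilton product q⊗(0,ω) = (0.1812032, -0.0643093, 0.7670832, 0.9190286)
q + ½dt·q⊗(0,ω), renormalized = (-0.2716, -0.1261, 0.7688, -0.5650)

p' = (-1.6280, 1.7720, -0.4640)
q' = (-0.2716, -0.1261, 0.7688, -0.5650)
v' = (-0.7120, 1.8048, 0.8912)
ω' = (-1.1260, -0.4817, -0.0837)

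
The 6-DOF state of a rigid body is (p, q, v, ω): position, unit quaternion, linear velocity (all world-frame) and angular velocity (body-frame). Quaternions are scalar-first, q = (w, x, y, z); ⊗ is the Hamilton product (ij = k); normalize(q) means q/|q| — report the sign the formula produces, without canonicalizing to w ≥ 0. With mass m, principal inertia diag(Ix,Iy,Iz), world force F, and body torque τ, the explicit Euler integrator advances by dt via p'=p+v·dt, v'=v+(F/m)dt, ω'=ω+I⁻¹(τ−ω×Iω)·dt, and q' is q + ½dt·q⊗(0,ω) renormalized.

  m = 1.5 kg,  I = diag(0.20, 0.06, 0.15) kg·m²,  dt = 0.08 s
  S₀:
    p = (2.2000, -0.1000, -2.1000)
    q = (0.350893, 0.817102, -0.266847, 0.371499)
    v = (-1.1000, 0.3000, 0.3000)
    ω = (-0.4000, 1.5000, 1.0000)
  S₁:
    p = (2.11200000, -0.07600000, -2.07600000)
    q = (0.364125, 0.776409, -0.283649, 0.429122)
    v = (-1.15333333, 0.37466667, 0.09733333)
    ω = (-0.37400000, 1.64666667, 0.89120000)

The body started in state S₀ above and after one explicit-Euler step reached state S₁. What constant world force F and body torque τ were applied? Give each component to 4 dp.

F = (-1.0000, 1.4000, -3.8000)
τ = (0.2000, 0.0900, -0.1200)

Δv = v₁−v₀ = (-0.05333333, 0.07466667, -0.20266667)
applied force F = (-1.0000, 1.4000, -3.8000)
Δω = ω₁−ω₀ = (0.02600000, 0.14666667, -0.10880000)
applied torque τ = (0.2000, 0.0900, -0.1200)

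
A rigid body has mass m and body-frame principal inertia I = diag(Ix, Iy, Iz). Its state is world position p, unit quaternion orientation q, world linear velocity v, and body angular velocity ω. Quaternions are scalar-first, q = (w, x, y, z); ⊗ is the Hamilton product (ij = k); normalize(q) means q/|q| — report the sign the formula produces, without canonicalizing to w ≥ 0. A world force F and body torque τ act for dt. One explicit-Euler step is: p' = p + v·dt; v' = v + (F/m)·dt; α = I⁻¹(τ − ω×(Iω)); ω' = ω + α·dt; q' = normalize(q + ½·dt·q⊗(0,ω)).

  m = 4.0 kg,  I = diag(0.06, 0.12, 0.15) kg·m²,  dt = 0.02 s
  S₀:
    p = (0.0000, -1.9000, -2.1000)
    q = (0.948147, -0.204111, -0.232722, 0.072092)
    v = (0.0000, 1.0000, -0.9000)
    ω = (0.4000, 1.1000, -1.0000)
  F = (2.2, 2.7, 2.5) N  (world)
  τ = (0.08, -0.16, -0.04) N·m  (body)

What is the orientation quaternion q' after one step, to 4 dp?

q' = (0.9521, -0.1988, -0.2240, 0.0613)

q⊗(0,ω) = (0.4097306, 0.5326796, 0.8676875, -1.0795803)
q' = normalize(q + ½dt·q⊗(0,ω)) = (0.9521, -0.1988, -0.2240, 0.0613)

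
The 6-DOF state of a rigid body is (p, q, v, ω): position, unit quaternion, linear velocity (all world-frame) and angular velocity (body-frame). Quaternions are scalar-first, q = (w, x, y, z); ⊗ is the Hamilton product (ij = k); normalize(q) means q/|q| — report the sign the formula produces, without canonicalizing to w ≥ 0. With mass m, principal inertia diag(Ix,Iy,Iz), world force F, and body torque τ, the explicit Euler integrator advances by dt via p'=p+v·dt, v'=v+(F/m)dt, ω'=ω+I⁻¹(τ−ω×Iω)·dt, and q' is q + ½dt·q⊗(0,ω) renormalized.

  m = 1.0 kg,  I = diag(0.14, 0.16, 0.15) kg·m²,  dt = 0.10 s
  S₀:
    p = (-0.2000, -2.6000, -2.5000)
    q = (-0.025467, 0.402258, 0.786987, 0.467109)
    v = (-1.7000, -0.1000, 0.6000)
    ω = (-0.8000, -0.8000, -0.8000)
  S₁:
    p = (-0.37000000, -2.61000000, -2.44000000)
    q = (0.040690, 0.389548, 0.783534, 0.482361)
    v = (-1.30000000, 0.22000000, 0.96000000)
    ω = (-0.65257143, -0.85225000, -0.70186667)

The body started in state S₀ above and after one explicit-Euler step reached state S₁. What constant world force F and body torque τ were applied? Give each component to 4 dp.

F = (4.0000, 3.2000, 3.6000)
τ = (0.2000, -0.0900, 0.1600)

v₁ − v₀ = (0.40000000, 0.32000000, 0.36000000)
F = m·Δv/dt = (4.0000, 3.2000, 3.6000)
ω₁ − ω₀ = (0.14742857, -0.05225000, 0.09813333)
I·α + gyro = (0.2000, -0.0900, 0.1600)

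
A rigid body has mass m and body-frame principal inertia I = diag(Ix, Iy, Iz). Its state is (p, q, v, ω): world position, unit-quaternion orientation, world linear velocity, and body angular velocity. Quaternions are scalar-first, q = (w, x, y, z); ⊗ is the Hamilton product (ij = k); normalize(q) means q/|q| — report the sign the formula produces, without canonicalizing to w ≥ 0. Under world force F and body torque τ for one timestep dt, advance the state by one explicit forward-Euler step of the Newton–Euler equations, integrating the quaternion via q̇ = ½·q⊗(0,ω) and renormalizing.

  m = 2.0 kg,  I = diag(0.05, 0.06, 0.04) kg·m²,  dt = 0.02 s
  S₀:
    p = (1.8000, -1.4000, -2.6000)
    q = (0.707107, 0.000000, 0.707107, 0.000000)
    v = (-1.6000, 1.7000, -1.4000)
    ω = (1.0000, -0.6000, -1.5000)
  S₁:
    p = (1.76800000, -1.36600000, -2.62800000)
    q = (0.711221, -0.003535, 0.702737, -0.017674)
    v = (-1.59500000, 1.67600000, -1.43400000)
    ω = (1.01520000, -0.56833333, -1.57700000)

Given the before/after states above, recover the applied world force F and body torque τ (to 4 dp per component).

F = (0.5000, -2.4000, -3.4000)
τ = (0.0200, 0.0800, -0.1600)

ω₁ − ω₀ = (0.01520000, 0.03166667, -0.07700000)
applied torque τ = (0.0200, 0.0800, -0.1600)
velocity change Δv = (0.00500000, -0.02400000, -0.03400000)
F = m·Δv/dt = (0.5000, -2.4000, -3.4000)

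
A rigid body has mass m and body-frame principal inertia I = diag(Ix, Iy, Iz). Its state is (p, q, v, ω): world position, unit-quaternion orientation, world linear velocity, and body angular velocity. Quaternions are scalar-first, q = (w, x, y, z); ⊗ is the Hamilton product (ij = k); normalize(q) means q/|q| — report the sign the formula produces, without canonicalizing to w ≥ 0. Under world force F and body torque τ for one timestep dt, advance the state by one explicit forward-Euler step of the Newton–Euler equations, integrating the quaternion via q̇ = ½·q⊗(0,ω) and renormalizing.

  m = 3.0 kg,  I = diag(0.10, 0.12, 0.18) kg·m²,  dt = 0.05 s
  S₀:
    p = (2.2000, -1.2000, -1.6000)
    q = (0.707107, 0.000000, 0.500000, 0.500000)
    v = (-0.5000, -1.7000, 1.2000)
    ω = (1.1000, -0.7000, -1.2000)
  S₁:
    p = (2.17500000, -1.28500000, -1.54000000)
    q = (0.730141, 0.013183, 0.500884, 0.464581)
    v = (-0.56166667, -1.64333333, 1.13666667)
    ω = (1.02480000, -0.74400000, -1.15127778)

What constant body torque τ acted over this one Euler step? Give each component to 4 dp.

τ = (-0.1000, 0.0000, 0.1600)

ω₁ − ω₀ = (-0.07520000, -0.04400000, 0.04872222)
τ = I·(Δω/dt) + ω₀×(Iω₀) = (-0.1000, 0.0000, 0.1600)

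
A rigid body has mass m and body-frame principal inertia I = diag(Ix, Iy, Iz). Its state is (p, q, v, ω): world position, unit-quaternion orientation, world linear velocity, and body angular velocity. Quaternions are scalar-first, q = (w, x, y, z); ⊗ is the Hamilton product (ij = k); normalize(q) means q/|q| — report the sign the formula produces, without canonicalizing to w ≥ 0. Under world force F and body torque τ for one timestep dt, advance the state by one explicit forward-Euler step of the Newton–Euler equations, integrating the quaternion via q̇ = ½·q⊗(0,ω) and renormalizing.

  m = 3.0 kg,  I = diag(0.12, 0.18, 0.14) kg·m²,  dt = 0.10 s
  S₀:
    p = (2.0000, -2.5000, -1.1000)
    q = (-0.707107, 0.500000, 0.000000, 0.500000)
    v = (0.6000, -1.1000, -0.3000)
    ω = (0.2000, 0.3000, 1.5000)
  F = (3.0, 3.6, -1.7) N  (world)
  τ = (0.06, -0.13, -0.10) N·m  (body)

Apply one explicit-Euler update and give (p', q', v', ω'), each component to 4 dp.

precession coupling ω×(Iω) = (-0.0180, -0.0060, 0.0036)
angular accel α = (0.6500, -0.6889, -0.7400)
new body rate ω' = (0.2650, 0.2311, 1.4260)
Hamilton product q⊗(0,ω) = (-0.8500000, -0.2914214, -0.8621321, -0.9106605)
q + ½dt·q⊗(0,ω), renormalized = (-0.7474, 0.4840, -0.0430, 0.4531)
linear accel F/m = (1.0000, 1.2000, -0.5667)
p + v·dt = (2.0600, -2.6100, -1.1300)
v + (F/m)dt = (0.7000, -0.9800, -0.3567)

p' = (2.0600, -2.6100, -1.1300)
q' = (-0.7474, 0.4840, -0.0430, 0.4531)
v' = (0.7000, -0.9800, -0.3567)
ω' = (0.2650, 0.2311, 1.4260)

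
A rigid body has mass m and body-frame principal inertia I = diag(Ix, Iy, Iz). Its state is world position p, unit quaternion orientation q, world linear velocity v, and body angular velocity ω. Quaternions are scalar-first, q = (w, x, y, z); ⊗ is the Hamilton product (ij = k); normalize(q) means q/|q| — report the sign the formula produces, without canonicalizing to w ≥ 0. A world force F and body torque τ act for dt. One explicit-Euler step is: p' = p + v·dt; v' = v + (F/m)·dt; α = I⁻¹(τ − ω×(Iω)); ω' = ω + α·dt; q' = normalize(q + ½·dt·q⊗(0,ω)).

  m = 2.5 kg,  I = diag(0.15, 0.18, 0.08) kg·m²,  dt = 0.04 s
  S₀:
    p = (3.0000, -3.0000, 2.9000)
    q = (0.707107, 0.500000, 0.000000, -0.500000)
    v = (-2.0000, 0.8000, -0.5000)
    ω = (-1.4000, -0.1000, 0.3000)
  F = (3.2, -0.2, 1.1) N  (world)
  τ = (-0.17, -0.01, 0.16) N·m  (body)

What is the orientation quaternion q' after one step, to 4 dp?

q' = (0.7238, 0.4790, 0.0096, -0.4966)

Hamilton product q⊗(0,ω) = (0.8500000, -1.0399498, 0.4792893, 0.1621321)
q + ½dt·q⊗(0,ω), renormalized = (0.7238, 0.4790, 0.0096, -0.4966)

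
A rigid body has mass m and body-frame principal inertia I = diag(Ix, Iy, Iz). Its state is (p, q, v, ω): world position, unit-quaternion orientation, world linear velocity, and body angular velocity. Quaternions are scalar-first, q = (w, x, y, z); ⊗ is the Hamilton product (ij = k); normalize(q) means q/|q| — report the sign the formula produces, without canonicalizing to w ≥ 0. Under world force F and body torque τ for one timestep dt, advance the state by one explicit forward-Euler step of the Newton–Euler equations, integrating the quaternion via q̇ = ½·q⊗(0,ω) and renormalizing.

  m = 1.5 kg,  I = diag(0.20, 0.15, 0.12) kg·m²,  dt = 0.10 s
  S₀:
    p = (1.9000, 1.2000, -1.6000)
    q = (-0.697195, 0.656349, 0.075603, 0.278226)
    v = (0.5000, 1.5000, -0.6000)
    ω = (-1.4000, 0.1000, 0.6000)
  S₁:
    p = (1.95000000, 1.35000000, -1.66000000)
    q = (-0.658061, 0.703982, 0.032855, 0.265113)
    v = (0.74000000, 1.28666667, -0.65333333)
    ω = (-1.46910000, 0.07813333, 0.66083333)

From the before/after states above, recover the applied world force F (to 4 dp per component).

F = (3.6000, -3.2000, -0.8000)

v₁ − v₀ = (0.24000000, -0.21333333, -0.05333333)
m·(v₁−v₀)/dt = (3.6000, -3.2000, -0.8000)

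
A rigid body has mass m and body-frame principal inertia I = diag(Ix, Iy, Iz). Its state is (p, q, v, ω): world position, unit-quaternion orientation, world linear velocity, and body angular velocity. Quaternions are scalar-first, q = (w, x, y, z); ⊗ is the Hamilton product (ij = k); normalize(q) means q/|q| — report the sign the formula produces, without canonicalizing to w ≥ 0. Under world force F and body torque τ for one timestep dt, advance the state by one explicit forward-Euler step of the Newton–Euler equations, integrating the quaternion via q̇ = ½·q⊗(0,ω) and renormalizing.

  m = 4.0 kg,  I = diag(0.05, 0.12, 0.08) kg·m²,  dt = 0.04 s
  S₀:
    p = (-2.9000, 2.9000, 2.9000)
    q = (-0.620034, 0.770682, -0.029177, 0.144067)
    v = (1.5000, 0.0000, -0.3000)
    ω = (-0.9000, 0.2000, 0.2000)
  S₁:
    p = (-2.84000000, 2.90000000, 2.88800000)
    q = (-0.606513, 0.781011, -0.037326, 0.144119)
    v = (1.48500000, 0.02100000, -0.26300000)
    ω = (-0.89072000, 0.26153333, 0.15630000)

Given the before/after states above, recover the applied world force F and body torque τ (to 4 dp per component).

velocity change Δv = (-0.01500000, 0.02100000, 0.03700000)
F = m·Δv/dt = (-1.5000, 2.1000, 3.7000)
ω₁ − ω₀ = (0.00928000, 0.06153333, -0.04370000)
gyro term ω₀×Iω₀ = (-0.0016, 0.0054, -0.0126)
applied torque τ = (0.0100, 0.1900, -0.1000)

F = (-1.5000, 2.1000, 3.7000)
τ = (0.0100, 0.1900, -0.1000)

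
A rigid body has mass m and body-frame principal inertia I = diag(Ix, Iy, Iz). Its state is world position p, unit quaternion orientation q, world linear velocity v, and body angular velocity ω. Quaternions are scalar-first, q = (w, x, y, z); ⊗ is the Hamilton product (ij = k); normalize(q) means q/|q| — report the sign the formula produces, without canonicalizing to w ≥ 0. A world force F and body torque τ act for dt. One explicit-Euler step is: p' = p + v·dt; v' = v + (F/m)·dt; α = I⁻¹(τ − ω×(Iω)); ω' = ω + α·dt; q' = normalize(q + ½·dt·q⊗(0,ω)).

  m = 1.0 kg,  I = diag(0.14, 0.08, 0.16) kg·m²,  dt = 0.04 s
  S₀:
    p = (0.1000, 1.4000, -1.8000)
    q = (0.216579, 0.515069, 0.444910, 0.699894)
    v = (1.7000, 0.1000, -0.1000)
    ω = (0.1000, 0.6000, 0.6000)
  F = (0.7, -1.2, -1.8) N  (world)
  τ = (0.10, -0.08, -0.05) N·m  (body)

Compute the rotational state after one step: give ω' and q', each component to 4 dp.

ω' = (0.1203, 0.5606, 0.5884)
q' = (0.2018, 0.5124, 0.4427, 0.7077)

gyro term ω×Iω = (0.0288, -0.0012, -0.0036)
(τ − ω×Iω)/I = (0.5086, -0.9850, -0.2900)
new body rate ω' = (0.1203, 0.5606, 0.5884)
2q̇ = q⊗(0,ω) = (-0.7383893, -0.1313325, -0.1091046, 0.3944978)
updated quaternion q' = (0.2018, 0.5124, 0.4427, 0.7077)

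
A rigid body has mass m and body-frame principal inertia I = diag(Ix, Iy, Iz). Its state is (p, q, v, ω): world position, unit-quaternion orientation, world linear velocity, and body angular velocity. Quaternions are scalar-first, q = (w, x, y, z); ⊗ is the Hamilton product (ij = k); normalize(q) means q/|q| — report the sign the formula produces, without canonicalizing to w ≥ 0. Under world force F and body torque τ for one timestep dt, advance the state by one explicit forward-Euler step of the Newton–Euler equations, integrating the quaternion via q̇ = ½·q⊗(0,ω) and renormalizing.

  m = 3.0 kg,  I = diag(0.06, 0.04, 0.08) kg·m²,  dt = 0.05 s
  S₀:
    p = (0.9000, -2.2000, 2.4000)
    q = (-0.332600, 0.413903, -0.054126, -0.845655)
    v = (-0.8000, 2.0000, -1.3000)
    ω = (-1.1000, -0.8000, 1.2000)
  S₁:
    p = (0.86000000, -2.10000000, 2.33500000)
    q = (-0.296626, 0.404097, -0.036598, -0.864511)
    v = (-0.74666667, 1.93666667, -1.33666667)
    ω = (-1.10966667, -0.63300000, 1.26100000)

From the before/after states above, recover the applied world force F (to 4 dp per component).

F = (3.2000, -3.8000, -2.2000)

velocity change Δv = (0.05333333, -0.06333333, -0.03666667)
m·(v₁−v₀)/dt = (3.2000, -3.8000, -2.2000)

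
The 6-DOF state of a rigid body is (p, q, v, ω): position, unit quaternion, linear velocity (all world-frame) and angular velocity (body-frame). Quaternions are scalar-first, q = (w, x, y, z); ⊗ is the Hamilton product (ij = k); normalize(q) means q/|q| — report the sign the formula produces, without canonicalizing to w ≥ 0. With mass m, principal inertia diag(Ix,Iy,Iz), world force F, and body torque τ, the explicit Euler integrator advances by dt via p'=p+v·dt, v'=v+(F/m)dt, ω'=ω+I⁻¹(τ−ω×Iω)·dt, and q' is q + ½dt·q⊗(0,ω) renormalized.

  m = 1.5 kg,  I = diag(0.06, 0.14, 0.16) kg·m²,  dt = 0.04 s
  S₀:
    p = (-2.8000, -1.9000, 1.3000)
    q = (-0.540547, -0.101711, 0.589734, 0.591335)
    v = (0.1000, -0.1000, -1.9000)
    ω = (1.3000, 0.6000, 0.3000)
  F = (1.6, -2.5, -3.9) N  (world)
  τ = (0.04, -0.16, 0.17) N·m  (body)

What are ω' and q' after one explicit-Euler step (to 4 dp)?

(τ − ω×Iω)/I = (0.6067, -0.8643, 0.6725)
ω + α·dt = (1.3243, 0.5654, 0.3269)
2q̇ = q⊗(0,ω) = (-0.3990166, -0.8805919, 0.4749206, -0.9898449)
updated quaternion q' = (-0.5483, -0.1193, 0.5990, 0.5713)

ω' = (1.3243, 0.5654, 0.3269)
q' = (-0.5483, -0.1193, 0.5990, 0.5713)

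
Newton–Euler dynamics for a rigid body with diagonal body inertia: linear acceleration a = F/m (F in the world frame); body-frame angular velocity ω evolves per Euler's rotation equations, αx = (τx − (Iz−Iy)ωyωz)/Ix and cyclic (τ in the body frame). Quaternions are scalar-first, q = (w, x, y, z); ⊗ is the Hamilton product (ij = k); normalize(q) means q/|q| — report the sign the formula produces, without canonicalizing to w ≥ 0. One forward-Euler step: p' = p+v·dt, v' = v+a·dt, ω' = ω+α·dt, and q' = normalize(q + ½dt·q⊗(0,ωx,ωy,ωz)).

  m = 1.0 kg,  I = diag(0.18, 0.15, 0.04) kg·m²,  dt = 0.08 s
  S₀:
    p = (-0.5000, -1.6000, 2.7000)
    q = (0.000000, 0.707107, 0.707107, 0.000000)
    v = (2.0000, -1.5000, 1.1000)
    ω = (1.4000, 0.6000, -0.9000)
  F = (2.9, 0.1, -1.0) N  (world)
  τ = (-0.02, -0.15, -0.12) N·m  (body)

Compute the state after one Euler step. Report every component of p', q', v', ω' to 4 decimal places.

precession coupling ω×(Iω) = (0.0594, -0.1764, -0.0252)
angular accel α = (-0.4411, 0.1760, -2.3700)
new body rate ω' = (1.3647, 0.6141, -1.0896)
Hamilton product q⊗(0,ω) = (-1.4142140, -0.6363963, 0.6363963, -0.5656856)
q' = normalize(q + ½dt·q⊗(0,ω)) = (-0.0564, 0.6800, 0.7307, -0.0226)
linear accel F/m = (2.9000, 0.1000, -1.0000)
new position p' = (-0.3400, -1.7200, 2.7880)
v + (F/m)dt = (2.2320, -1.4920, 1.0200)

p' = (-0.3400, -1.7200, 2.7880)
q' = (-0.0564, 0.6800, 0.7307, -0.0226)
v' = (2.2320, -1.4920, 1.0200)
ω' = (1.3647, 0.6141, -1.0896)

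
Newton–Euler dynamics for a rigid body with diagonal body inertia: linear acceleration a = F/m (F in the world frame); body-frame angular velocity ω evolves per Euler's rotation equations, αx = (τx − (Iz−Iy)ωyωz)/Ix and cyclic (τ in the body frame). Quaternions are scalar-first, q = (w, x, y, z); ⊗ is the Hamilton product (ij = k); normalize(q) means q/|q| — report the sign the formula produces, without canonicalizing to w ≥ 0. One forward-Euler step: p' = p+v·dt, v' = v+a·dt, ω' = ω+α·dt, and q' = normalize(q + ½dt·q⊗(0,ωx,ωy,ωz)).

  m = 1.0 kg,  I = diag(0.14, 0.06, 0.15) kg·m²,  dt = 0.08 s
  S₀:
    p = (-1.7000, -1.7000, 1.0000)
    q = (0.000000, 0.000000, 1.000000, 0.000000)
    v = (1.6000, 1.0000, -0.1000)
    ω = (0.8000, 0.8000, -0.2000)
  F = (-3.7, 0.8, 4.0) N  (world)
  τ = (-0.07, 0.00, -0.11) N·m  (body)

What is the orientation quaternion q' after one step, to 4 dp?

q' = (-0.0320, -0.0080, 0.9989, -0.0320)

q⊗(0,ω) = (-0.8000000, -0.2000000, 0.0000000, -0.8000000)
q + ½dt·q⊗(0,ω), renormalized = (-0.0320, -0.0080, 0.9989, -0.0320)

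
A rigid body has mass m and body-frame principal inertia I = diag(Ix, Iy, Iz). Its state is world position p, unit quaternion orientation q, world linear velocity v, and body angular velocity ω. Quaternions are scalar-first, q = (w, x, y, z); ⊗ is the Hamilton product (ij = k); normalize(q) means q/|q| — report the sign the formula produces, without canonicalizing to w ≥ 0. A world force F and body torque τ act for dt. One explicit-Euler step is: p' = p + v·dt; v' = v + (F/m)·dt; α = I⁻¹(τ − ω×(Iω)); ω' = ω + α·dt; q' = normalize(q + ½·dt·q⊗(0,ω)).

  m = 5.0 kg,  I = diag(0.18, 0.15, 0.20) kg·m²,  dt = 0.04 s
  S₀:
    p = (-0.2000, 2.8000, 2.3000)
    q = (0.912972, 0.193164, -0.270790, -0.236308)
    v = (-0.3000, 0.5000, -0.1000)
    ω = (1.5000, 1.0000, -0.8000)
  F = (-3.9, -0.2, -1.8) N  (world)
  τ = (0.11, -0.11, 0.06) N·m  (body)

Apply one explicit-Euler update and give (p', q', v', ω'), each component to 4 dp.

p' = (-0.2120, 2.8200, 2.2960)
q' = (0.9081, 0.2294, -0.2563, -0.2387)
v' = (-0.3312, 0.4984, -0.1144)
ω' = (1.5333, 0.9643, -0.7790)

p + v·dt = (-0.2120, 2.8200, 2.2960)
new velocity v' = (-0.3312, 0.4984, -0.1144)
α = I⁻¹(τ − ω×Iω) = (0.8333, -0.8933, 0.5250)
new body rate ω' = (1.5333, 0.9643, -0.7790)
q⊗(0,ω) = (-0.2080024, 1.8223980, 0.7130412, -0.1310286)
q' = normalize(q + ½dt·q⊗(0,ω)) = (0.9081, 0.2294, -0.2563, -0.2387)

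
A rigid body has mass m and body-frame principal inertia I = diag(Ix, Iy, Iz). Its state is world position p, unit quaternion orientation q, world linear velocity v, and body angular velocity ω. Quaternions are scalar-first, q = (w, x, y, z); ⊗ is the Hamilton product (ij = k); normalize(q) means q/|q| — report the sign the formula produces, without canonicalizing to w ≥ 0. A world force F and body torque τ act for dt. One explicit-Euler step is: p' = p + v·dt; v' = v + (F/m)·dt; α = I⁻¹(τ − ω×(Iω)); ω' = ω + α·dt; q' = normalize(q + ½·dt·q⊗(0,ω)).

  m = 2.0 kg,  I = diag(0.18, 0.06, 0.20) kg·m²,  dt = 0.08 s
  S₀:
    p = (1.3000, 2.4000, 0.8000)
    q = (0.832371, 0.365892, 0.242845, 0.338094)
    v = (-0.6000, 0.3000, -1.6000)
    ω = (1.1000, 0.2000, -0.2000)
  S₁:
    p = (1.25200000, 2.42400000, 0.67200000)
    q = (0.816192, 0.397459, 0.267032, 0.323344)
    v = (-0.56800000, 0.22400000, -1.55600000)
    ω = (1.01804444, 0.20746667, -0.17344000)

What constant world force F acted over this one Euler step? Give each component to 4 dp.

v₁ − v₀ = (0.03200000, -0.07600000, 0.04400000)
applied force F = (0.8000, -1.9000, 1.1000)

F = (0.8000, -1.9000, 1.1000)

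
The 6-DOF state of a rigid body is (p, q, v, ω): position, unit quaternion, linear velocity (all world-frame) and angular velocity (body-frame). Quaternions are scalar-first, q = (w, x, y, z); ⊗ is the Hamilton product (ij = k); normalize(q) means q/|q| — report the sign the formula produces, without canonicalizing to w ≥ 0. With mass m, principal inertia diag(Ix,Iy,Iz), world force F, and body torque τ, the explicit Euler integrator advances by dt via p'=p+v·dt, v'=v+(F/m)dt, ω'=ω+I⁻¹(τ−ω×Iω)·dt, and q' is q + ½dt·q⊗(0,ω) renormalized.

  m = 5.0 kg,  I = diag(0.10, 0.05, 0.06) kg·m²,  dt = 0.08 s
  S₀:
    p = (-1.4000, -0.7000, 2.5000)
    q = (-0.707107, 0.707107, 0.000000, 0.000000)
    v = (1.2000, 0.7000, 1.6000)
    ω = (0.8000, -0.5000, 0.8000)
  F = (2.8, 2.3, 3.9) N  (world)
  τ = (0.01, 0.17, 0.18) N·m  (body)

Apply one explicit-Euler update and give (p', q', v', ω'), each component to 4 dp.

new position p' = (-1.3040, -0.6440, 2.6280)
new velocity v' = (1.2448, 0.7368, 1.6624)
precession coupling ω×(Iω) = (-0.0040, 0.0256, 0.0200)
(τ − ω×Iω)/I = (0.1400, 2.8880, 2.6667)
ω' = ω + α·dt = (0.8112, -0.2690, 1.0133)
Hamilton product q⊗(0,ω) = (-0.5656856, -0.5656856, -0.2121321, -0.9192391)
q + ½dt·q⊗(0,ω), renormalized = (-0.7288, 0.6836, -0.0085, -0.0367)

p' = (-1.3040, -0.6440, 2.6280)
q' = (-0.7288, 0.6836, -0.0085, -0.0367)
v' = (1.2448, 0.7368, 1.6624)
ω' = (0.8112, -0.2690, 1.0133)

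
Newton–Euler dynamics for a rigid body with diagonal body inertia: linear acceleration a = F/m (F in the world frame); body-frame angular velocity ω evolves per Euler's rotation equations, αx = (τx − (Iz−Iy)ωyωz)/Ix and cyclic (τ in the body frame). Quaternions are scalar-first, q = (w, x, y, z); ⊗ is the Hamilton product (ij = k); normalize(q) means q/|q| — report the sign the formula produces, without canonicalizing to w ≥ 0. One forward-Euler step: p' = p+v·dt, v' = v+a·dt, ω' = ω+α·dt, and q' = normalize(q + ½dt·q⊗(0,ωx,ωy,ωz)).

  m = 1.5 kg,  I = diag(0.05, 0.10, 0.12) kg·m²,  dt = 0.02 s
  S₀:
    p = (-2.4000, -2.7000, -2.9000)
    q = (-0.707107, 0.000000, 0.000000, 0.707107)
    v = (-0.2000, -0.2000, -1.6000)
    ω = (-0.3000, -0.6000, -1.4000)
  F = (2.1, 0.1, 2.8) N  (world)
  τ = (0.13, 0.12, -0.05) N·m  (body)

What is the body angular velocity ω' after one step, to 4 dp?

(τ − ω×Iω)/I = (2.2640, 1.4940, -0.4917)
ω + α·dt = (-0.2547, -0.5701, -1.4098)

ω' = (-0.2547, -0.5701, -1.4098)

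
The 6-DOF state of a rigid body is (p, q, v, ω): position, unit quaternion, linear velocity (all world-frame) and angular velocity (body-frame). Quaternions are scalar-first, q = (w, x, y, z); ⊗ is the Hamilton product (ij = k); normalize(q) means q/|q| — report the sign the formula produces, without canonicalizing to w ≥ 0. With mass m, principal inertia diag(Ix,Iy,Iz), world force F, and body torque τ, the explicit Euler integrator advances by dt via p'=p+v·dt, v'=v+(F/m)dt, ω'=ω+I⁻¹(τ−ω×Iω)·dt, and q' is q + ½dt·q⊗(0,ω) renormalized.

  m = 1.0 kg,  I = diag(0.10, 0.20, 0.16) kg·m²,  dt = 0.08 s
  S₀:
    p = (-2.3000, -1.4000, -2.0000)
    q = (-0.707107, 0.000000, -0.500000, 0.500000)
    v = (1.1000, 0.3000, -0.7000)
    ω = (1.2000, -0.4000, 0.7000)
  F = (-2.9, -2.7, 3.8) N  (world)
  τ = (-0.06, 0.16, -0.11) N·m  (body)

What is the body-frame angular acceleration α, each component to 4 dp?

α = (-0.7120, 1.0520, -0.3875)

ω×(Iω) gyroscopic = (0.0112, -0.0504, -0.0480)
(τ − ω×Iω)/I = (-0.7120, 1.0520, -0.3875)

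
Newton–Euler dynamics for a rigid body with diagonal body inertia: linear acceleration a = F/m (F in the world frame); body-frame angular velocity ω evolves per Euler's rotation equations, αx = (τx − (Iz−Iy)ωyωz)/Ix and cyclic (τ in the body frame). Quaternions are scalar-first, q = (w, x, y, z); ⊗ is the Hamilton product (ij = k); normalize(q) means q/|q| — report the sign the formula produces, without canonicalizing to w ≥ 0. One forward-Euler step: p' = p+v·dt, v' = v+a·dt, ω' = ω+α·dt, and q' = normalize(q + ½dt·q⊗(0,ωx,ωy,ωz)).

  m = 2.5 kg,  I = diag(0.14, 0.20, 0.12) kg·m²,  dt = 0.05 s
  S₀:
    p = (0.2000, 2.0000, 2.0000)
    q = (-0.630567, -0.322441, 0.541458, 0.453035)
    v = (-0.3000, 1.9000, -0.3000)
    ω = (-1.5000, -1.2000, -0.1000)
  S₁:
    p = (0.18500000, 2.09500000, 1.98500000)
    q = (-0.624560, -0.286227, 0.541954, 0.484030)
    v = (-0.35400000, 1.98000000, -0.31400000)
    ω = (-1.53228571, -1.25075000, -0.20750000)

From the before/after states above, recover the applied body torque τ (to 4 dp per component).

Δω = ω₁−ω₀ = (-0.03228571, -0.05075000, -0.10750000)
ω₀×(Iω₀) = (-0.0096, 0.0030, 0.1080)
τ = I·(Δω/dt) + ω₀×(Iω₀) = (-0.1000, -0.2000, -0.1500)

τ = (-0.1000, -0.2000, -0.1500)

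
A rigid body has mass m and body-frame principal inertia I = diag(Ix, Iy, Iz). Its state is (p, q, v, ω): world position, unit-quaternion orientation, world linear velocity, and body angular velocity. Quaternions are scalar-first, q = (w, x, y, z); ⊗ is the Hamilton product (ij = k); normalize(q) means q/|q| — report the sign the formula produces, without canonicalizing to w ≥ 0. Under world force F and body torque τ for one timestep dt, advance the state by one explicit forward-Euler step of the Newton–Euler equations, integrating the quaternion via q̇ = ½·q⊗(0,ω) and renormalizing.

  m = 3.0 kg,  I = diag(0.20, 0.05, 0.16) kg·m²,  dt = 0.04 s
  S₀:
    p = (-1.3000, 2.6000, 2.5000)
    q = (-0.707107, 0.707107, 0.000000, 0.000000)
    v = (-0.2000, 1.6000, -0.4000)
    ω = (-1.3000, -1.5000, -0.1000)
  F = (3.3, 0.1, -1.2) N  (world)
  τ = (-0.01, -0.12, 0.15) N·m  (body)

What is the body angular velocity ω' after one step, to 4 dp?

ω' = (-1.3053, -1.6002, 0.0106)

α = I⁻¹(τ − ω×Iω) = (-0.1325, -2.5040, 2.7656)
new body rate ω' = (-1.3053, -1.6002, 0.0106)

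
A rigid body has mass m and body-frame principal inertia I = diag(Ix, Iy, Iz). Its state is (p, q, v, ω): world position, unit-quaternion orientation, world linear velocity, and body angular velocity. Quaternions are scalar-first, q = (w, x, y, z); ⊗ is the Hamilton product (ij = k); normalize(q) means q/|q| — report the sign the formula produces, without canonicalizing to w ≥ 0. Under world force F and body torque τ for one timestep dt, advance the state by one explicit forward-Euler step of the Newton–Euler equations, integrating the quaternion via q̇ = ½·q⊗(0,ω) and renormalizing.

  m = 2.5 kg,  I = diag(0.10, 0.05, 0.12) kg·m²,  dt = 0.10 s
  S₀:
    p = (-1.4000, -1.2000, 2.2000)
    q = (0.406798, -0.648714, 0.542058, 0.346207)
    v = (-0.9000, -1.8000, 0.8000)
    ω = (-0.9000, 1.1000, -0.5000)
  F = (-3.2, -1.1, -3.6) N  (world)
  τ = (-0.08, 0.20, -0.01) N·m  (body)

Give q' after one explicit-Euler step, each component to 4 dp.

Hamilton product q⊗(0,ω) = (-1.0070029, -1.0179749, -0.1884655, -0.4291322)
q + ½dt·q⊗(0,ω), renormalized = (0.3554, -0.6976, 0.5311, 0.3238)

q' = (0.3554, -0.6976, 0.5311, 0.3238)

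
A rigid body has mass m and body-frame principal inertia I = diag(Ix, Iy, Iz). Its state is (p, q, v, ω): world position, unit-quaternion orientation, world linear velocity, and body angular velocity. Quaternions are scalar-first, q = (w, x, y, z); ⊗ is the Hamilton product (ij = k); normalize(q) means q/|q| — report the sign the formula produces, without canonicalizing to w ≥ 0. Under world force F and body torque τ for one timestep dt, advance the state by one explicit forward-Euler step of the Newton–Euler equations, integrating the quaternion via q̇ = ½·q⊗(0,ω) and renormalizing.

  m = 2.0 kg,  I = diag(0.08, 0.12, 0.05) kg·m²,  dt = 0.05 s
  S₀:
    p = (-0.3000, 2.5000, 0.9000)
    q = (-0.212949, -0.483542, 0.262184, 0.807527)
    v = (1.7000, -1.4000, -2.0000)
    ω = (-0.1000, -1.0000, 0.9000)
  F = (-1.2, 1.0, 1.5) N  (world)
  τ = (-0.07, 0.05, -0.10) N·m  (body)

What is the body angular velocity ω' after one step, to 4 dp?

precession coupling ω×(Iω) = (0.0630, -0.0027, 0.0040)
(τ − ω×Iω)/I = (-1.6625, 0.4392, -2.0800)
ω' = ω + α·dt = (-0.1831, -0.9780, 0.7960)

ω' = (-0.1831, -0.9780, 0.7960)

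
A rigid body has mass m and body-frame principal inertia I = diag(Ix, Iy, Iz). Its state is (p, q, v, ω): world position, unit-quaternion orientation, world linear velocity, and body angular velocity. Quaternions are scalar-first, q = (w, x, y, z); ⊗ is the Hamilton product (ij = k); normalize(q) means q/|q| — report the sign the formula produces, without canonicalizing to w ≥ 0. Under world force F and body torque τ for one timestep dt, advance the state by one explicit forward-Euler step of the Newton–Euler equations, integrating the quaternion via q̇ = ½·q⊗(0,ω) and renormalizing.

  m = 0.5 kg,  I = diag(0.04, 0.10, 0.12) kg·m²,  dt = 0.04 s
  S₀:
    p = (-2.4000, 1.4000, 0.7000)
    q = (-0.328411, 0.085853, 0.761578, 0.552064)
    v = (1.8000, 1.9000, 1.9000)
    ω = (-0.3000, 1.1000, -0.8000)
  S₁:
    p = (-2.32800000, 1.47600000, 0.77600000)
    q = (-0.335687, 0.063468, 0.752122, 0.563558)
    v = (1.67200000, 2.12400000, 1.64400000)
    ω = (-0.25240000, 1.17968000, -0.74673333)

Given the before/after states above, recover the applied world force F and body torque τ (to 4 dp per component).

F = (-1.6000, 2.8000, -3.2000)
τ = (0.0300, 0.1800, 0.1400)

Δω = ω₁−ω₀ = (0.04760000, 0.07968000, 0.05326667)
precession coupling = (-0.0176, -0.0192, -0.0198)
applied torque τ = (0.0300, 0.1800, 0.1400)
Δv = v₁−v₀ = (-0.12800000, 0.22400000, -0.25600000)
F = m·Δv/dt = (-1.6000, 2.8000, -3.2000)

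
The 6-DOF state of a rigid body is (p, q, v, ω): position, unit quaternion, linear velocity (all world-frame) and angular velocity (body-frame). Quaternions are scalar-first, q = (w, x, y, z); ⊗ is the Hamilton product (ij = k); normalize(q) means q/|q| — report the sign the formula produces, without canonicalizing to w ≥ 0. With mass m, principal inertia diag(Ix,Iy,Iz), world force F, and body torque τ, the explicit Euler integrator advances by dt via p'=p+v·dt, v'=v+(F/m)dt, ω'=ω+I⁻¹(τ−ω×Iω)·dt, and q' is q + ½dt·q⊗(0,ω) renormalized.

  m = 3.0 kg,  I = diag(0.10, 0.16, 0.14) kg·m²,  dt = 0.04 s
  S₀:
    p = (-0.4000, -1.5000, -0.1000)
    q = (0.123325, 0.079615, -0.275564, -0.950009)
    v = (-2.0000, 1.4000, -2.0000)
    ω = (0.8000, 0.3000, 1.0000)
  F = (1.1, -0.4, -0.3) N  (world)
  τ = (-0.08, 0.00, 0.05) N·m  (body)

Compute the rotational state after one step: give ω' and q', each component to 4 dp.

angular accel α = (-0.7400, 0.2000, 0.2543)
ω + α·dt = (0.7704, 0.3080, 1.0102)
2q̇ = q⊗(0,ω) = (0.9689862, 0.1080987, -0.8026247, 0.3676607)
updated quaternion q' = (0.1427, 0.0817, -0.2915, -0.9423)

ω' = (0.7704, 0.3080, 1.0102)
q' = (0.1427, 0.0817, -0.2915, -0.9423)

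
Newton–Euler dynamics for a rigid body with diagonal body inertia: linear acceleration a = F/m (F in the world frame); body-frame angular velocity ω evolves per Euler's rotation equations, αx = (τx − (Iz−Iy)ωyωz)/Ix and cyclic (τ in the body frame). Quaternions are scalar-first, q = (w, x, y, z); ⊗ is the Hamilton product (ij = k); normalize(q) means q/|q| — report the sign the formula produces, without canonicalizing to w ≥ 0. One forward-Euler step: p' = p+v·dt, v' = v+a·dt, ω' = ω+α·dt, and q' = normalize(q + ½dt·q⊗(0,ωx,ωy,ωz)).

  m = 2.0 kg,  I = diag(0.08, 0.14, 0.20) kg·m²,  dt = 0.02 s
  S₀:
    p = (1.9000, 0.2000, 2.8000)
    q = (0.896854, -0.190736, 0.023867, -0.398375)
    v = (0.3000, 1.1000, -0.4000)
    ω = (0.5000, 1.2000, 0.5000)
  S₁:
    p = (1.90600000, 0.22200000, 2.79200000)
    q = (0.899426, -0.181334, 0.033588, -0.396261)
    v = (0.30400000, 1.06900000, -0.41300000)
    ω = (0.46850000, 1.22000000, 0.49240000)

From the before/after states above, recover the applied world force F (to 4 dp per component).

velocity change Δv = (0.00400000, -0.03100000, -0.01300000)
applied force F = (0.4000, -3.1000, -1.3000)

F = (0.4000, -3.1000, -1.3000)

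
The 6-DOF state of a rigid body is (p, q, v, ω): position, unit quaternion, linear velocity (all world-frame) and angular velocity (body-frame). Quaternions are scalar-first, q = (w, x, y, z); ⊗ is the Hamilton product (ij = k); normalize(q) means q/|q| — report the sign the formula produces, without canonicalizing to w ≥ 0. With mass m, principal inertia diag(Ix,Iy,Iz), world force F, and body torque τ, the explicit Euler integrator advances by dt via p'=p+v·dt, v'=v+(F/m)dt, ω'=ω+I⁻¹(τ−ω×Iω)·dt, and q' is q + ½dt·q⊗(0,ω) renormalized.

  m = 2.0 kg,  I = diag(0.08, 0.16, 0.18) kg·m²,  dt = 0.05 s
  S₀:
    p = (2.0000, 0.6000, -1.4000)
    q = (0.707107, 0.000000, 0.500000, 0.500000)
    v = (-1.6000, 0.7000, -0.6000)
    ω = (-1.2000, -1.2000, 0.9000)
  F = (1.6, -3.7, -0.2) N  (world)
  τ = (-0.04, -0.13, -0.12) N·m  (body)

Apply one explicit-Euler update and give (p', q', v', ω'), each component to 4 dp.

ω×(Iω) gyroscopic = (-0.0216, 0.1080, 0.1152)
α = I⁻¹(τ − ω×Iω) = (-0.2300, -1.4875, -1.3067)
ω' = ω + α·dt = (-1.2115, -1.2744, 0.8347)
Hamilton product q⊗(0,ω) = (0.1500000, 0.2014716, -1.4485284, 1.2363963)
q' = normalize(q + ½dt·q⊗(0,ω)) = (0.7100, 0.0050, 0.4633, 0.5303)
p + v·dt = (1.9200, 0.6350, -1.4300)
v + (F/m)dt = (-1.5600, 0.6075, -0.6050)

p' = (1.9200, 0.6350, -1.4300)
q' = (0.7100, 0.0050, 0.4633, 0.5303)
v' = (-1.5600, 0.6075, -0.6050)
ω' = (-1.2115, -1.2744, 0.8347)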